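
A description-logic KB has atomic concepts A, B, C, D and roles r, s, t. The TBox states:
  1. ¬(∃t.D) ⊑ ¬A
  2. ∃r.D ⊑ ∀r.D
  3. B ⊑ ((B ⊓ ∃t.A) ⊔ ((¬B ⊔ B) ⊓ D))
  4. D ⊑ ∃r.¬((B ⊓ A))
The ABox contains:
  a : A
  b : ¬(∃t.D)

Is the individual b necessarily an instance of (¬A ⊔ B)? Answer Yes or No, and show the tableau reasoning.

Yes

1. b : (¬A ⊔ B)?  L(b) = {¬(∃t.D)} ∪ {(A ⊓ ¬B)}
   clash {A, ¬A} at b — b ∈ (¬A ⊔ B)
2. Hence b : (¬A ⊔ B): entailed.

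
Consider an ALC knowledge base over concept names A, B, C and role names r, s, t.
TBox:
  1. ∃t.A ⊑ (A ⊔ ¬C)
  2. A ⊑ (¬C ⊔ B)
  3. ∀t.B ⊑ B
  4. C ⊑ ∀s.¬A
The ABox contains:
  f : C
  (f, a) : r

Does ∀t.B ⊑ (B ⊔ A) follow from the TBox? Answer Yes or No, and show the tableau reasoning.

Yes

1. ∀t.B ⊑ (B ⊔ A)  ⇔  (∀t.B ⊓ (¬B ⊓ ¬A)) unsat w.r.t. T
   all branches close; clash {B, ¬B} at x₀
2. Hence ∀t.B ⊑ (B ⊔ A): entailed.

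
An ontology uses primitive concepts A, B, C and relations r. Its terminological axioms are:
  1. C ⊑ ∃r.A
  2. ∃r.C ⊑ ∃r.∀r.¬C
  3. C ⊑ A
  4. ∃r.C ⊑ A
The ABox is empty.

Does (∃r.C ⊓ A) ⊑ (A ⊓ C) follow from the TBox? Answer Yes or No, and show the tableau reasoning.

No

1. (∃r.C ⊓ A) ⊑ (A ⊓ C)  ⇔  ((∃r.C ⊓ A) ⊓ (¬A ⊔ ¬C)) unsat w.r.t. T
   apply at x₀: ∃r.C⊑∃r.∀r.¬C
   open: L(x₀) ⊇ {A, ¬C, ∃r.C, ∃r.∀r.¬C} (+ ∃-successors)
2. Hence (∃r.C ⊓ A) ⊑ (A ⊓ C): not entailed.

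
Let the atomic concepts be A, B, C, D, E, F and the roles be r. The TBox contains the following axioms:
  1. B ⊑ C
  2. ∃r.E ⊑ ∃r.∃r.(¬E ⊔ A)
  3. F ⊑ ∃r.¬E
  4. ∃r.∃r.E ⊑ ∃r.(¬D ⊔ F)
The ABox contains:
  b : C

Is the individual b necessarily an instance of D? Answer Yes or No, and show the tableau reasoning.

No

1. b : D?  L(b) = {C} ∪ {¬D}
   open: L(b) ⊇ {C, ¬D, ¬F, ∀r.¬E, ∀r.∀r.¬E} — b ∉ D possible
2. Hence b : D: not entailed.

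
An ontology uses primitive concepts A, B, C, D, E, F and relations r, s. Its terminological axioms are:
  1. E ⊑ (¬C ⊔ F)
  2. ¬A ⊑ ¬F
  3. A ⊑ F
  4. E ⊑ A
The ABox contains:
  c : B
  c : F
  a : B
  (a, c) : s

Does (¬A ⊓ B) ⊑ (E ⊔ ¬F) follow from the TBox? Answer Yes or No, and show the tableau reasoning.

Yes

1. (¬A ⊓ B) ⊑ (E ⊔ ¬F)  ⇔  ((¬A ⊓ B) ⊓ (¬E ⊓ F)) unsat w.r.t. T
   all branches close; clash {F, ¬F} at x₀
2. Hence (¬A ⊓ B) ⊑ (E ⊔ ¬F): entailed.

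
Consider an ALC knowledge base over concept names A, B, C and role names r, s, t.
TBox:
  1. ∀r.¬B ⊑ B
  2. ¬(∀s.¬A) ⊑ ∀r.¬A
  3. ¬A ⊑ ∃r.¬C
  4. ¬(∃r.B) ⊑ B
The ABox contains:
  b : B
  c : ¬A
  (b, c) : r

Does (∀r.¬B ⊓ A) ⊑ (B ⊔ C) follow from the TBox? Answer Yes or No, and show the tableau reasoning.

Yes

1. (∀r.¬B ⊓ A) ⊑ (B ⊔ C)  ⇔  ((∀r.¬B ⊓ A) ⊓ (¬B ⊓ ¬C)) unsat w.r.t. T
   all branches close; clash {B, ¬B} at x₀
2. Hence (∀r.¬B ⊓ A) ⊑ (B ⊔ C): entailed.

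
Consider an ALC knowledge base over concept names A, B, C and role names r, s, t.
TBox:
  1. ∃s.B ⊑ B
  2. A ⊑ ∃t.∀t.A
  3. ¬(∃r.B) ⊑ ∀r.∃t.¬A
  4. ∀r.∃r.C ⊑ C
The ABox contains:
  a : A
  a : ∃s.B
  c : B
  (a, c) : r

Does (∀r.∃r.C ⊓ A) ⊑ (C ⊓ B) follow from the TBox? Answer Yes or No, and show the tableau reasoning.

1. (∀r.∃r.C ⊓ A) ⊑ (C ⊓ B)  ⇔  ((∀r.∃r.C ⊓ A) ⊓ (¬C ⊔ ¬B)) unsat w.r.t. T
   apply at x₀: A⊑∃t.∀t.A; ∀r.∃r.C⊑C
   open: L(x₀) ⊇ {A, C, ¬B, ∀r.∃r.C, ∀s.¬B, …} (+ ∃-successors)
2. Hence (∀r.∃r.C ⊓ A) ⊑ (C ⊓ B): not entailed.

No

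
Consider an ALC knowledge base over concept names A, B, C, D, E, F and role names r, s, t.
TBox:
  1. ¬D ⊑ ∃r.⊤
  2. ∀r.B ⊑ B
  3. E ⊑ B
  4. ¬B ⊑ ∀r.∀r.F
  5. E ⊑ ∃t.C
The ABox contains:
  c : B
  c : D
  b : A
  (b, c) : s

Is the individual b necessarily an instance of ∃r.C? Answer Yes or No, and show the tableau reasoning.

No

1. b : ∃r.C?  L(b) = {A} ∪ {∀r.¬C}
   open: L(b) ⊇ {A, B, D, ¬E, ∀r.¬C} — b ∉ ∃r.C possible
2. Hence b : ∃r.C: not entailed.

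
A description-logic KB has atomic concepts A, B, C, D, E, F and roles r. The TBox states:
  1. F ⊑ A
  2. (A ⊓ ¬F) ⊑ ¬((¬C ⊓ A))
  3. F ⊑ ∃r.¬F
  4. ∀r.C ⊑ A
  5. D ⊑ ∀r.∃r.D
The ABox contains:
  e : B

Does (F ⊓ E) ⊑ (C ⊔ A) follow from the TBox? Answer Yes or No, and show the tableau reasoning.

1. (F ⊓ E) ⊑ (C ⊔ A)  ⇔  ((F ⊓ E) ⊓ (¬C ⊓ ¬A)) unsat w.r.t. T
   all branches close; clash {A, ¬A} at x₀
2. Hence (F ⊓ E) ⊑ (C ⊔ A): entailed.

Yes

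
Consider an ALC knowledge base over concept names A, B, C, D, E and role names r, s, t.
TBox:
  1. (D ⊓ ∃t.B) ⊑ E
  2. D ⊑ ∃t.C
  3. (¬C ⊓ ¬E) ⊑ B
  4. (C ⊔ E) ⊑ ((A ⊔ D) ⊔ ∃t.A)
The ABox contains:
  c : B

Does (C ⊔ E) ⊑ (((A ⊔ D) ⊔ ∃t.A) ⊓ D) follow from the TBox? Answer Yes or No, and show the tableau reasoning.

No

1. (C ⊔ E) ⊑ (((A ⊔ D) ⊔ ∃t.A) ⊓ D)  ⇔  ((C ⊔ E) ⊓ (((¬A ⊓ ¬D) ⊓ ∀t.¬A) ⊔ ¬D)) unsat w.r.t. T
   apply at x₀: (C ⊔ E)⊑((A ⊔ D) ⊔ ∃t.A)
   open: L(x₀) ⊇ {A, C, ¬D}
2. Hence (C ⊔ E) ⊑ (((A ⊔ D) ⊔ ∃t.A) ⊓ D): not entailed.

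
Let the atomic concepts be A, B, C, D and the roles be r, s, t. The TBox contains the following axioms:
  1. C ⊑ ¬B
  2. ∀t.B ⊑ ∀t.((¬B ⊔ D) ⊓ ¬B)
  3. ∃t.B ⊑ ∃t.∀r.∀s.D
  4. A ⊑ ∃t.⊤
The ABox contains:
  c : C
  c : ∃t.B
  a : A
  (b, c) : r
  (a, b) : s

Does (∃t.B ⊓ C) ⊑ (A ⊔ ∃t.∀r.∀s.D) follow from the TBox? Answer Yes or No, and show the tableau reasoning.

1. (∃t.B ⊓ C) ⊑ (A ⊔ ∃t.∀r.∀s.D)  ⇔  ((∃t.B ⊓ C) ⊓ (¬A ⊓ ∀t.∃r.∃s.¬D)) unsat w.r.t. T
   all branches close; clash {B, ¬B} at an ∃-successor
2. Hence (∃t.B ⊓ C) ⊑ (A ⊔ ∃t.∀r.∀s.D): entailed.

Yes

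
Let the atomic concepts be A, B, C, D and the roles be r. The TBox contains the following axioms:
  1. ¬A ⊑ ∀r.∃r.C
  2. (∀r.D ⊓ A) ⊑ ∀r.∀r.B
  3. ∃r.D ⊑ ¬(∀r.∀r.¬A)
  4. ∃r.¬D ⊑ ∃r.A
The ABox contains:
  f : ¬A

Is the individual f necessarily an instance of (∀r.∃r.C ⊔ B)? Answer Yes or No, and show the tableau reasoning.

Yes

1. f : (∀r.∃r.C ⊔ B)?  L(f) = {¬A} ∪ {(∃r.∀r.¬C ⊓ ¬B)}
   clash {C, ¬C} at an ∃-successor — f ∈ (∀r.∃r.C ⊔ B)
2. Hence f : (∀r.∃r.C ⊔ B): entailed.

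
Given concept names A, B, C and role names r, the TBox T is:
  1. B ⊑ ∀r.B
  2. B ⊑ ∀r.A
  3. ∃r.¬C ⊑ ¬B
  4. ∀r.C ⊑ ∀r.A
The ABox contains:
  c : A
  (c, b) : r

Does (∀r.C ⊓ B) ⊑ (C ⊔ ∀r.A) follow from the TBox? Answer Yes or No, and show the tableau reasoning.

Yes

1. (∀r.C ⊓ B) ⊑ (C ⊔ ∀r.A)  ⇔  ((∀r.C ⊓ B) ⊓ (¬C ⊓ ∃r.¬A)) unsat w.r.t. T
   all branches close; clash {A, ¬A} at an ∃-successor
2. Hence (∀r.C ⊓ B) ⊑ (C ⊔ ∀r.A): entailed.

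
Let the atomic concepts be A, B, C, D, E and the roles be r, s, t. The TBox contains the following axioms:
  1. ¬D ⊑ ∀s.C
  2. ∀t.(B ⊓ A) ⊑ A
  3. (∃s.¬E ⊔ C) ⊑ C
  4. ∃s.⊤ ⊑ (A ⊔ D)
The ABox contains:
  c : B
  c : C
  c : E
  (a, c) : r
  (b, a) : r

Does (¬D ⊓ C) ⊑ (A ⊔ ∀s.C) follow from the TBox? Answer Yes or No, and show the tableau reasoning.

Yes

1. (¬D ⊓ C) ⊑ (A ⊔ ∀s.C)  ⇔  ((¬D ⊓ C) ⊓ (¬A ⊓ ∃s.¬C)) unsat w.r.t. T
   all branches close; clash {D, ¬D} at x₀
2. Hence (¬D ⊓ C) ⊑ (A ⊔ ∀s.C): entailed.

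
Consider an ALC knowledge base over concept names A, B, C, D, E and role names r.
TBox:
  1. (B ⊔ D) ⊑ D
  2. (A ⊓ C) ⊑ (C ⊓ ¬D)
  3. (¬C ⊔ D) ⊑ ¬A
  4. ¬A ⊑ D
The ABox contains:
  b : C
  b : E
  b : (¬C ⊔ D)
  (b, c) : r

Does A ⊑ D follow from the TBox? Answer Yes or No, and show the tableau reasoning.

1. A ⊑ D  ⇔  (A ⊓ ¬D) unsat w.r.t. T
   open: L(x₀) ⊇ {A, C, ¬B, ¬D}
2. Hence A ⊑ D: not entailed.

No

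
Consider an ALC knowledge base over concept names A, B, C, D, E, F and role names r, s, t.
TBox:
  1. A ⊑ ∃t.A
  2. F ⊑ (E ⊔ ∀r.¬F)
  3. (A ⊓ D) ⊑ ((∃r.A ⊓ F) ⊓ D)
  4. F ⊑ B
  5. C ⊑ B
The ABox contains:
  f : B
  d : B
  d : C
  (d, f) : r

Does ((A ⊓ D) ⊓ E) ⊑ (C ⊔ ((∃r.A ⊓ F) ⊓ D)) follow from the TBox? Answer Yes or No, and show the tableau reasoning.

Yes

1. ((A ⊓ D) ⊓ E) ⊑ (C ⊔ ((∃r.A ⊓ F) ⊓ D))  ⇔  (((A ⊓ D) ⊓ E) ⊓ (¬C ⊓ ((∀r.¬A ⊔ ¬F) ⊔ ¬D))) unsat w.r.t. T
   all branches close; clash {D, ¬D} at x₀
2. Hence ((A ⊓ D) ⊓ E) ⊑ (C ⊔ ((∃r.A ⊓ F) ⊓ D)): entailed.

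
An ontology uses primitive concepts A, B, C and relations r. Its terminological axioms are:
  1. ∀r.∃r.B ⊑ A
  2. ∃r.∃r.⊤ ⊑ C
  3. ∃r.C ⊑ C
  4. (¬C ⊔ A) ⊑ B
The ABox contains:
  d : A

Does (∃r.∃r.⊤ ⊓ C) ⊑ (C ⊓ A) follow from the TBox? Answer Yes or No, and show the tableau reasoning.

No

1. (∃r.∃r.⊤ ⊓ C) ⊑ (C ⊓ A)  ⇔  ((∃r.∃r.⊤ ⊓ C) ⊓ (¬C ⊔ ¬A)) unsat w.r.t. T
   open: L(x₀) ⊇ {C, ¬A, ∃r.∀r.¬B, ∃r.∃r.⊤} (+ ∃-successors)
2. Hence (∃r.∃r.⊤ ⊓ C) ⊑ (C ⊓ A): not entailed.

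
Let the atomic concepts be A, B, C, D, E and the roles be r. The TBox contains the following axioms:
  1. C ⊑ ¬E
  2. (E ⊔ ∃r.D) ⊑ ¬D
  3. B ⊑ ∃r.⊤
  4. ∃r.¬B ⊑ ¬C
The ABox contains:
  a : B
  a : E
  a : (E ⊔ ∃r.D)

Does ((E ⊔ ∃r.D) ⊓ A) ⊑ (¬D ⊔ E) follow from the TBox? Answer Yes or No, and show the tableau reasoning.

1. ((E ⊔ ∃r.D) ⊓ A) ⊑ (¬D ⊔ E)  ⇔  (((E ⊔ ∃r.D) ⊓ A) ⊓ (D ⊓ ¬E)) unsat w.r.t. T
   all branches close; clash {D, ¬D} at x₀
2. Hence ((E ⊔ ∃r.D) ⊓ A) ⊑ (¬D ⊔ E): entailed.

Yes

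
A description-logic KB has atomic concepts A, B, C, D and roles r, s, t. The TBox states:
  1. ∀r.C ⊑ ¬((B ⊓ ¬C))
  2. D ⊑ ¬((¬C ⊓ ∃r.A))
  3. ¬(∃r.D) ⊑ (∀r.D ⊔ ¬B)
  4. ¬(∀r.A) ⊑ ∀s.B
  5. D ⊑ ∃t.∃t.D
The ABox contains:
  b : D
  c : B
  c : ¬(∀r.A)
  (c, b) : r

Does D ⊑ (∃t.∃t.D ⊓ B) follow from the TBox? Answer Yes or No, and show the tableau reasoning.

No

1. D ⊑ (∃t.∃t.D ⊓ B)  ⇔  (D ⊓ (∀t.∀t.¬D ⊔ ¬B)) unsat w.r.t. T
   apply at x₀: D⊑¬((¬C ⊓ ∃r.A)); D⊑∃t.∃t.D
   open: L(x₀) ⊇ {C, D, ¬B, ∀r.A, ∃r.D, …} (+ ∃-successors)
2. Hence D ⊑ (∃t.∃t.D ⊓ B): not entailed.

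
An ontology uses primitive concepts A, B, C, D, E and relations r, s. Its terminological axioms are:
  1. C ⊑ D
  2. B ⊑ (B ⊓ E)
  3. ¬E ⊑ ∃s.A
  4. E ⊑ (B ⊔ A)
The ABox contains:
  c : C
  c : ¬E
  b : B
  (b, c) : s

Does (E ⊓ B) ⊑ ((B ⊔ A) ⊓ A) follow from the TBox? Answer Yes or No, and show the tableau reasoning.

1. (E ⊓ B) ⊑ ((B ⊔ A) ⊓ A)  ⇔  ((E ⊓ B) ⊓ ((¬B ⊓ ¬A) ⊔ ¬A)) unsat w.r.t. T
   apply at x₀: B⊑(B ⊓ E); E⊑(B ⊔ A)
   open: L(x₀) ⊇ {B, E, ¬A, ¬C}
2. Hence (E ⊓ B) ⊑ ((B ⊔ A) ⊓ A): not entailed.

No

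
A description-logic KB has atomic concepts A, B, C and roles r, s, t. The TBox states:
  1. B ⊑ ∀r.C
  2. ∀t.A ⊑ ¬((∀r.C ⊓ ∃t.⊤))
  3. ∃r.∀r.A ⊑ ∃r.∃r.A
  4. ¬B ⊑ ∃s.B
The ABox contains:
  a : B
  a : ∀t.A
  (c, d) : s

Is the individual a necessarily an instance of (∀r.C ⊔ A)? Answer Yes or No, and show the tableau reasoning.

Yes

1. a : (∀r.C ⊔ A)?  L(a) = {B, ∀t.A} ∪ {(∃r.¬C ⊓ ¬A)}
   clash {C, ¬C} at an ∃-successor — a ∈ (∀r.C ⊔ A)
2. Hence a : (∀r.C ⊔ A): entailed.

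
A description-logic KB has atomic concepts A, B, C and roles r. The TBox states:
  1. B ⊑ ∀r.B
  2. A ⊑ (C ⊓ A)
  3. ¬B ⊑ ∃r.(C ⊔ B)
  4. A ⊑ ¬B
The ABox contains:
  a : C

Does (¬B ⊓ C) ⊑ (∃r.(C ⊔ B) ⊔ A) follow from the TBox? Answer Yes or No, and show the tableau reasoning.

Yes

1. (¬B ⊓ C) ⊑ (∃r.(C ⊔ B) ⊔ A)  ⇔  ((¬B ⊓ C) ⊓ (∀r.(¬C ⊓ ¬B) ⊓ ¬A)) unsat w.r.t. T
   all branches close; clash {B, ¬B} at an ∃-successor
2. Hence (¬B ⊓ C) ⊑ (∃r.(C ⊔ B) ⊔ A): entailed.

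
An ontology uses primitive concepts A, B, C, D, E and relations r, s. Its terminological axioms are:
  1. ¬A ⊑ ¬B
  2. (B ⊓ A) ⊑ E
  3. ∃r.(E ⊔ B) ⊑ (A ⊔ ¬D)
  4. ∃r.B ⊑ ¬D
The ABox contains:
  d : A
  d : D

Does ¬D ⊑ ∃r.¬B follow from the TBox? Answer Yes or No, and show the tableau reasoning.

1. ¬D ⊑ ∃r.¬B  ⇔  (¬D ⊓ ∀r.B) unsat w.r.t. T
   open: L(x₀) ⊇ {A, ¬B, ¬D, ∀r.(¬E ⊓ ¬B), ∀r.B}
2. Hence ¬D ⊑ ∃r.¬B: not entailed.

No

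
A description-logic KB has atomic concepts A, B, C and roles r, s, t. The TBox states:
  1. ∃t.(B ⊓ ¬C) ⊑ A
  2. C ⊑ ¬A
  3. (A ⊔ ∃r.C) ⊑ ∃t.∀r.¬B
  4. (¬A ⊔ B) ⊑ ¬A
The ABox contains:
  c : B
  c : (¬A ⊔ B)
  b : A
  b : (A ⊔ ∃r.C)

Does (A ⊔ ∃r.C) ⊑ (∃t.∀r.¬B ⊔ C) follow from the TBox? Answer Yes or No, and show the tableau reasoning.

1. (A ⊔ ∃r.C) ⊑ (∃t.∀r.¬B ⊔ C)  ⇔  ((A ⊔ ∃r.C) ⊓ (∀t.∃r.B ⊓ ¬C)) unsat w.r.t. T
   all branches close; clash {A, ¬A} at x₀
2. Hence (A ⊔ ∃r.C) ⊑ (∃t.∀r.¬B ⊔ C): entailed.

Yes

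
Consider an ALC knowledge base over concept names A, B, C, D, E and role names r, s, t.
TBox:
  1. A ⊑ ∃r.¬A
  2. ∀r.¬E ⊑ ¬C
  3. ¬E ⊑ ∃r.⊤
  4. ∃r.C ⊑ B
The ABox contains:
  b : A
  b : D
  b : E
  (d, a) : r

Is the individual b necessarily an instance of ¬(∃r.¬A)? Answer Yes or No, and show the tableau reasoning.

No

1. b : ¬(∃r.¬A)?  L(b) = {A, D, E} ∪ {∃r.¬A}
   open: L(b) ⊇ {A, D, E, ∀r.¬C, ∃r.E, …} (+ ∃-successors) — b ∉ ¬(∃r.¬A) possible
2. Hence b : ¬(∃r.¬A): not entailed.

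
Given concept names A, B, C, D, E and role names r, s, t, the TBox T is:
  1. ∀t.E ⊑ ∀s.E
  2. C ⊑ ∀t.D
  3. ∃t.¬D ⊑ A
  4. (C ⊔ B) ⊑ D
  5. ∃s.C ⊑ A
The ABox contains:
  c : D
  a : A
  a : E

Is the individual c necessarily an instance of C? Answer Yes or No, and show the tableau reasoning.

No

1. c : C?  L(c) = {D} ∪ {¬C}
   open: L(c) ⊇ {D, ¬C, ∀s.¬C, ∀t.D, ∃t.¬E} (+ ∃-successors) — c ∉ C possible
2. Hence c : C: not entailed.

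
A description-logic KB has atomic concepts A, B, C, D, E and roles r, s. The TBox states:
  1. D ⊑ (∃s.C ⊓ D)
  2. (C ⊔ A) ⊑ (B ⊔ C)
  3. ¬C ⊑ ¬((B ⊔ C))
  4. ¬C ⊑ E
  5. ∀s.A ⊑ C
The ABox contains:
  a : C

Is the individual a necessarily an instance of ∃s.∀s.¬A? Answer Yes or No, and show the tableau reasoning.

1. a : ∃s.∀s.¬A?  L(a) = {C} ∪ {∀s.∃s.A}
   open: L(a) ⊇ {C, ¬D, ∀s.∃s.A} — a ∉ ∃s.∀s.¬A possible
2. Hence a : ∃s.∀s.¬A: not entailed.

No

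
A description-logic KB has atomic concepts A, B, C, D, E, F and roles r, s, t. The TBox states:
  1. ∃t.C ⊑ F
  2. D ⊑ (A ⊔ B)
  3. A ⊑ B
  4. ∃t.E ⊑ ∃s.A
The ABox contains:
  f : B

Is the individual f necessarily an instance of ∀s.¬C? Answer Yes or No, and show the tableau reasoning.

1. f : ∀s.¬C?  L(f) = {B} ∪ {∃s.C}
   open: L(f) ⊇ {B, ¬D, ∀t.¬C, ∀t.¬E, ∃s.C} (+ ∃-successors) — f ∉ ∀s.¬C possible
2. Hence f : ∀s.¬C: not entailed.

No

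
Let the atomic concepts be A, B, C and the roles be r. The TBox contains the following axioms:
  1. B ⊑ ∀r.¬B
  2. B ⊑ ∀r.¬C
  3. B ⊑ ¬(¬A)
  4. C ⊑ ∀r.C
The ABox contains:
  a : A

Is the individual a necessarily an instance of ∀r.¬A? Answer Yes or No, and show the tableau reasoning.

No

1. a : ∀r.¬A?  L(a) = {A} ∪ {∃r.A}
   open: L(a) ⊇ {A, ¬B, ¬C, ∃r.A} (+ ∃-successors) — a ∉ ∀r.¬A possible
2. Hence a : ∀r.¬A: not entailed.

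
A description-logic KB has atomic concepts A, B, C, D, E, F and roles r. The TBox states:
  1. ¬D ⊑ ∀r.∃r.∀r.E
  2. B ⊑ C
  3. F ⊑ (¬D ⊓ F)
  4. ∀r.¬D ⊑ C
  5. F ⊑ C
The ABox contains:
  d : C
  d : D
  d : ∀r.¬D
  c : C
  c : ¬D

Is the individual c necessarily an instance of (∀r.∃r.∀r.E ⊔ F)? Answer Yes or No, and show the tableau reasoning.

1. c : (∀r.∃r.∀r.E ⊔ F)?  L(c) = {C, ¬D} ∪ {(∃r.∀r.∃r.¬E ⊓ ¬F)}
   clash {E, ¬E} at an ∃-successor — c ∈ (∀r.∃r.∀r.E ⊔ F)
2. Hence c : (∀r.∃r.∀r.E ⊔ F): entailed.

Yes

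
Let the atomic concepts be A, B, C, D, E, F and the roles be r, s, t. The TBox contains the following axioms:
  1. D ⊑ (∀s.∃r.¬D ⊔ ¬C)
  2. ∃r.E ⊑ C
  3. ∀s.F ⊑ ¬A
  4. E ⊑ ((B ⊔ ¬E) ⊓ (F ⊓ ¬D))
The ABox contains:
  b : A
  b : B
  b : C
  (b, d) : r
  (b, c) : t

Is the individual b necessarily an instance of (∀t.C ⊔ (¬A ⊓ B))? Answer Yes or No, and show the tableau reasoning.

No

1. b : (∀t.C ⊔ (¬A ⊓ B))?  L(b) = {A, B, C} ∪ {(∃t.¬C ⊓ (A ⊔ ¬B))}
   open: L(b) ⊇ {A, B, C, ¬D, ¬E, …} (+ ∃-successors) — b ∉ (∀t.C ⊔ (¬A ⊓ B)) possible
2. Hence b : (∀t.C ⊔ (¬A ⊓ B)): not entailed.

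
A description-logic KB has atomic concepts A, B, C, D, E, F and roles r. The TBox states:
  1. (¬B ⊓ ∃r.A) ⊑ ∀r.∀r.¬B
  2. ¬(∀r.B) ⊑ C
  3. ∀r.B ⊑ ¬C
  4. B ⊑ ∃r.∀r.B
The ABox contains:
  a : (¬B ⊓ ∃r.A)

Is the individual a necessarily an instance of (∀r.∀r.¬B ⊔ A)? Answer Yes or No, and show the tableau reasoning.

1. a : (∀r.∀r.¬B ⊔ A)?  L(a) = {(¬B ⊓ ∃r.A)} ∪ {(∃r.∃r.B ⊓ ¬A)}
   clash {C, ¬C} at a — a ∈ (∀r.∀r.¬B ⊔ A)
2. Hence a : (∀r.∀r.¬B ⊔ A): entailed.

Yes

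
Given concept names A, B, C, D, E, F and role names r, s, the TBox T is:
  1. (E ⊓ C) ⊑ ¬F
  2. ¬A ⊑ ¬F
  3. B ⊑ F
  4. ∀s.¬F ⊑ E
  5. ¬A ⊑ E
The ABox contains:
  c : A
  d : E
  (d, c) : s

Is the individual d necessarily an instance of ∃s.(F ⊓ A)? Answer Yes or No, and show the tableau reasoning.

1. d : ∃s.(F ⊓ A)?  L(d) = {E} ∪ {∀s.(¬F ⊔ ¬A)}
   open: L(d) ⊇ {A, E, ¬B, ¬C, ∀s.(¬F ⊔ ¬A)} — d ∉ ∃s.(F ⊓ A) possible
2. Hence d : ∃s.(F ⊓ A): not entailed.

No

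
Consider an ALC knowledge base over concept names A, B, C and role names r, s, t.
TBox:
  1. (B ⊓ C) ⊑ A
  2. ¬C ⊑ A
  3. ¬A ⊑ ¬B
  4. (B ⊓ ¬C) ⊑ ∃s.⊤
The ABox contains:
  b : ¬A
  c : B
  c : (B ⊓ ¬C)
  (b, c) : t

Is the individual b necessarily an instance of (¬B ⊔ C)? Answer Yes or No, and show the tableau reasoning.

1. b : (¬B ⊔ C)?  L(b) = {¬A} ∪ {(B ⊓ ¬C)}
   clash {A, ¬A} at b — b ∈ (¬B ⊔ C)
2. Hence b : (¬B ⊔ C): entailed.

Yes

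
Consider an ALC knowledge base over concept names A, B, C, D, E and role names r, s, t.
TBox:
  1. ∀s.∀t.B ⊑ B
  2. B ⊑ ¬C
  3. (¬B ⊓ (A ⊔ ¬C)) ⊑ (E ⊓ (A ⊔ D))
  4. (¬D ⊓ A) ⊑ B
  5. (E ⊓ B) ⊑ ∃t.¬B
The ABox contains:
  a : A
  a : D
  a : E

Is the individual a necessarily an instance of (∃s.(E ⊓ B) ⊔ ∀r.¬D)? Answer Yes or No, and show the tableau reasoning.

1. a : (∃s.(E ⊓ B) ⊔ ∀r.¬D)?  L(a) = {A, D, E} ∪ {(∀s.(¬E ⊔ ¬B) ⊓ ∃r.D)}
   open: L(a) ⊇ {A, D, E, ¬B, ∀s.(¬E ⊔ ¬B), …} (+ ∃-successors) — a ∉ (∃s.(E ⊓ B) ⊔ ∀r.¬D) possible
2. Hence a : (∃s.(E ⊓ B) ⊔ ∀r.¬D): not entailed.

No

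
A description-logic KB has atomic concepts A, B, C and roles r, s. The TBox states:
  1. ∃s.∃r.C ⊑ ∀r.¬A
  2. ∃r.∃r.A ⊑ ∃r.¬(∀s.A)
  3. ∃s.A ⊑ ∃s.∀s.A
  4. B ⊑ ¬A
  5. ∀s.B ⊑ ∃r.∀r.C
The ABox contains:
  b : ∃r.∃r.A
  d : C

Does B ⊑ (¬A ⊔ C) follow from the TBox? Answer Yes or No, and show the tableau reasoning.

Yes

1. B ⊑ (¬A ⊔ C)  ⇔  (B ⊓ (A ⊓ ¬C)) unsat w.r.t. T
   all branches close; clash {A, ¬A} at x₀
2. Hence B ⊑ (¬A ⊔ C): entailed.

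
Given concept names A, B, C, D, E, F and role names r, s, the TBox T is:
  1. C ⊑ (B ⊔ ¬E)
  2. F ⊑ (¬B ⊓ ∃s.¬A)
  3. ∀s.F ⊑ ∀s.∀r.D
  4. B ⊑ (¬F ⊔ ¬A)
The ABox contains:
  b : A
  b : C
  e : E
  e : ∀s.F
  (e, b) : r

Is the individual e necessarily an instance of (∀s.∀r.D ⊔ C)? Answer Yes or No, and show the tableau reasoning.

1. e : (∀s.∀r.D ⊔ C)?  L(e) = {E, ∀s.F} ∪ {(∃s.∃r.¬D ⊓ ¬C)}
   clash {D, ¬D} at an ∃-successor — e ∈ (∀s.∀r.D ⊔ C)
2. Hence e : (∀s.∀r.D ⊔ C): entailed.

Yes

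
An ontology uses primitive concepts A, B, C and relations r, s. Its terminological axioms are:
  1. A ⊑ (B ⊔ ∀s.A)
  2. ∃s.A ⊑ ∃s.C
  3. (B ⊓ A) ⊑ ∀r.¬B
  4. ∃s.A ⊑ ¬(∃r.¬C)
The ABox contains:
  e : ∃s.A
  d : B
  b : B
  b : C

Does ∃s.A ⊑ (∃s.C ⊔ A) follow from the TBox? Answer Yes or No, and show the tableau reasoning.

Yes

1. ∃s.A ⊑ (∃s.C ⊔ A)  ⇔  (∃s.A ⊓ (∀s.¬C ⊓ ¬A)) unsat w.r.t. T
   all branches close; clash {C, ¬C} at an ∃-successor
2. Hence ∃s.A ⊑ (∃s.C ⊔ A): entailed.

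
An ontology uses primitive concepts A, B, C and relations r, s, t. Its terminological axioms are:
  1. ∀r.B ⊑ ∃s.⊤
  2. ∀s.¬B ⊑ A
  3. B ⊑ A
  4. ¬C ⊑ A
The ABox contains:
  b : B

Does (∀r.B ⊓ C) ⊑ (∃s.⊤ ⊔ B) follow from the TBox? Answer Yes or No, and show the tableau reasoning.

1. (∀r.B ⊓ C) ⊑ (∃s.⊤ ⊔ B)  ⇔  ((∀r.B ⊓ C) ⊓ (∀s.⊥ ⊓ ¬B)) unsat w.r.t. T
   all branches close; clash ⊥ at an ∃-successor
2. Hence (∀r.B ⊓ C) ⊑ (∃s.⊤ ⊔ B): entailed.

Yes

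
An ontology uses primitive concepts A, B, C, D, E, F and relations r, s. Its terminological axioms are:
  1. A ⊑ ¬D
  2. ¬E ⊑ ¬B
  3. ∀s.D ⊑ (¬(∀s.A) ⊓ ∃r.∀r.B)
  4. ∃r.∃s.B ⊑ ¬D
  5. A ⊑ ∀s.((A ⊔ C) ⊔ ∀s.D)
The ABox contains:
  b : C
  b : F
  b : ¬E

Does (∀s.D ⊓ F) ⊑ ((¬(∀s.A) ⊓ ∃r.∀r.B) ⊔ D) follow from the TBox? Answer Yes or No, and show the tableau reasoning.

Yes

1. (∀s.D ⊓ F) ⊑ ((¬(∀s.A) ⊓ ∃r.∀r.B) ⊔ D)  ⇔  ((∀s.D ⊓ F) ⊓ ((∀s.A ⊔ ∀r.∃r.¬B) ⊓ ¬D)) unsat w.r.t. T
   all branches close; clash {B, ¬B} at an ∃-successor
2. Hence (∀s.D ⊓ F) ⊑ ((¬(∀s.A) ⊓ ∃r.∀r.B) ⊔ D): entailed.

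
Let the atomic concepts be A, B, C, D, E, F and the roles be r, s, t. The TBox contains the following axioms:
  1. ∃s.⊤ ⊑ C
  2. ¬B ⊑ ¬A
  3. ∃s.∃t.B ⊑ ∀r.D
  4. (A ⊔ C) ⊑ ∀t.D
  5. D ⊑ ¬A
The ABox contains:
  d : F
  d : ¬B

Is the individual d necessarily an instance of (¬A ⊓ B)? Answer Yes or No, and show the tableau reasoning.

No

1. d : (¬A ⊓ B)?  L(d) = {F, ¬B} ∪ {(A ⊔ ¬B)}
   apply at d: ¬B⊑¬A
   open: L(d) ⊇ {F, ¬A, ¬B, ¬C, ∀s.∀t.¬B, …} — d ∉ (¬A ⊓ B) possible
2. Hence d : (¬A ⊓ B): not entailed.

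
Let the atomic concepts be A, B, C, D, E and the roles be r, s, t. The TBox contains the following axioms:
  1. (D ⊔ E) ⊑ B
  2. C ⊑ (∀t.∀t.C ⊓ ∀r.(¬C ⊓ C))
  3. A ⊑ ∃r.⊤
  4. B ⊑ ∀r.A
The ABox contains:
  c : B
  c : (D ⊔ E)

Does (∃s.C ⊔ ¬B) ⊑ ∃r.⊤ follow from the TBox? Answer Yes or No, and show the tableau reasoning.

1. (∃s.C ⊔ ¬B) ⊑ ∃r.⊤  ⇔  ((∃s.C ⊔ ¬B) ⊓ ∀r.⊥) unsat w.r.t. T
   open: L(x₀) ⊇ {¬A, ¬B, ¬C, ¬D, ¬E, …}
2. Hence (∃s.C ⊔ ¬B) ⊑ ∃r.⊤: not entailed.

No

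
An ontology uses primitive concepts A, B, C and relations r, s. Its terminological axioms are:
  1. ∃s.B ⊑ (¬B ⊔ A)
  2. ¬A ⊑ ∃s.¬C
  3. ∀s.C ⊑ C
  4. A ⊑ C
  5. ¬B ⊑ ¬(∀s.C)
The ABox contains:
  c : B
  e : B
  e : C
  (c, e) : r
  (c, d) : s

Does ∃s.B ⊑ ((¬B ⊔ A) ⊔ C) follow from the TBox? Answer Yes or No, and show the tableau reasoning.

Yes

1. ∃s.B ⊑ ((¬B ⊔ A) ⊔ C)  ⇔  (∃s.B ⊓ ((B ⊓ ¬A) ⊓ ¬C)) unsat w.r.t. T
   all branches close; clash {A, ¬A} at x₀
2. Hence ∃s.B ⊑ ((¬B ⊔ A) ⊔ C): entailed.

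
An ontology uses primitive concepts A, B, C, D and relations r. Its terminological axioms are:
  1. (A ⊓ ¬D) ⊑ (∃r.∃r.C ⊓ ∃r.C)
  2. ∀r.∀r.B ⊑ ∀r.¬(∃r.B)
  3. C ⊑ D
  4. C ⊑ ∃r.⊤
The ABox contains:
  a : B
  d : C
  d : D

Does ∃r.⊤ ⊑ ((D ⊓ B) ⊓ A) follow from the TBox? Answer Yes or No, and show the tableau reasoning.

No

1. ∃r.⊤ ⊑ ((D ⊓ B) ⊓ A)  ⇔  (∃r.⊤ ⊓ ((¬D ⊔ ¬B) ⊔ ¬A)) unsat w.r.t. T
   open: L(x₀) ⊇ {¬A, ¬C, ¬D, ∃r.∃r.¬B, ∃r.⊤} (+ ∃-successors)
2. Hence ∃r.⊤ ⊑ ((D ⊓ B) ⊓ A): not entailed.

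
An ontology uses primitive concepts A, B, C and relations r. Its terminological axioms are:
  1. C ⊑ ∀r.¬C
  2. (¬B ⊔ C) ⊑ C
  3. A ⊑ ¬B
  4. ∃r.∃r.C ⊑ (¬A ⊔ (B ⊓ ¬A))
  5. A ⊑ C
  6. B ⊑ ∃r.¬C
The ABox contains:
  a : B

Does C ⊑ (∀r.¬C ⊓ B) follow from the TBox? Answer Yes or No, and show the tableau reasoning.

No

1. C ⊑ (∀r.¬C ⊓ B)  ⇔  (C ⊓ (∃r.C ⊔ ¬B)) unsat w.r.t. T
   apply at x₀: C⊑∀r.¬C
   open: L(x₀) ⊇ {C, ¬A, ¬B, ∀r.¬C, ∀r.∀r.¬C}
2. Hence C ⊑ (∀r.¬C ⊓ B): not entailed.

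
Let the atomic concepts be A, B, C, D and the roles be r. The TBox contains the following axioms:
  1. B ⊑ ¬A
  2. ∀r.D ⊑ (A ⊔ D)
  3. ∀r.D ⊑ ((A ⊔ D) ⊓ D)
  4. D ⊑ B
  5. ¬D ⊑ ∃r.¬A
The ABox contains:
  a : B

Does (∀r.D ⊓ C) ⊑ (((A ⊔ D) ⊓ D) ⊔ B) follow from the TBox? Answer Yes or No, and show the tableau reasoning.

Yes

1. (∀r.D ⊓ C) ⊑ (((A ⊔ D) ⊓ D) ⊔ B)  ⇔  ((∀r.D ⊓ C) ⊓ (((¬A ⊓ ¬D) ⊔ ¬D) ⊓ ¬B)) unsat w.r.t. T
   all branches close; clash {B, ¬B} at x₀
2. Hence (∀r.D ⊓ C) ⊑ (((A ⊔ D) ⊓ D) ⊔ B): entailed.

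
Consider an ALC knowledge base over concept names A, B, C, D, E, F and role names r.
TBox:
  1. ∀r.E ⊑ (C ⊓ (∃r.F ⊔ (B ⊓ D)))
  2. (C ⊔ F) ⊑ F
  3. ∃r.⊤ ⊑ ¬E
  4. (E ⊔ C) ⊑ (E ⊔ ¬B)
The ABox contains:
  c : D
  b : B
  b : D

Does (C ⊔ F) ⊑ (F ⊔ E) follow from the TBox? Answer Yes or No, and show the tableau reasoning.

Yes

1. (C ⊔ F) ⊑ (F ⊔ E)  ⇔  ((C ⊔ F) ⊓ (¬F ⊓ ¬E)) unsat w.r.t. T
   all branches close; clash {F, ¬F} at x₀
2. Hence (C ⊔ F) ⊑ (F ⊔ E): entailed.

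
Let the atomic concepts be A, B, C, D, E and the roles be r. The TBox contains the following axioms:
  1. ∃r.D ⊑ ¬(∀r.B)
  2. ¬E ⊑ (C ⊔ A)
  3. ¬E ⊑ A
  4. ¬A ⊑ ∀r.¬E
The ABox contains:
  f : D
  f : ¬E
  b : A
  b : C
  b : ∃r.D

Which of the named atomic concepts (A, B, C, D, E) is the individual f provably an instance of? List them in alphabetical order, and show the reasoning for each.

{A, D}

1. f : A?  L(f) = {D, ¬E} ∪ {¬A}
   clash {A, ¬A} at f — f ∈ A
2. f : B?  L(f) = {D, ¬E} ∪ {¬B}
   apply at f: ¬E⊑(C ⊔ A); ¬E⊑A
   open: L(f) ⊇ {A, D, ¬B, ¬E, ∀r.¬D} — f ∉ B possible
3. f : C?  L(f) = {D, ¬E} ∪ {¬C}
   apply at f: ¬E⊑(C ⊔ A); ¬E⊑A
   open: L(f) ⊇ {A, D, ¬C, ¬E, ∀r.¬D} — f ∉ C possible
4. f : D?  L(f) = {D, ¬E} ∪ {¬D}
   clash {D, ¬D} at f — f ∈ D
5. f : E?  L(f) = {D, ¬E} ∪ {¬E}
   apply at f: ¬E⊑(C ⊔ A); ¬E⊑A
   open: L(f) ⊇ {A, D, ¬E, ∀r.¬D} — f ∉ E possible
6. Entailed for f: {A, D}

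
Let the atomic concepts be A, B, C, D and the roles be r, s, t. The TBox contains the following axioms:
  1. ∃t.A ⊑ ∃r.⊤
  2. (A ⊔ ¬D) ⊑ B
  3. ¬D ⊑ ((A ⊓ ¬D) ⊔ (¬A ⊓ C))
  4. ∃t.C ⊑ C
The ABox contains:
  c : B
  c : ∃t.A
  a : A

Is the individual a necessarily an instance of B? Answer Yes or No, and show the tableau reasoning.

Yes

1. a : B?  L(a) = {A} ∪ {¬B}
   clash {B, ¬B} at a — a ∈ B
2. Hence a : B: entailed.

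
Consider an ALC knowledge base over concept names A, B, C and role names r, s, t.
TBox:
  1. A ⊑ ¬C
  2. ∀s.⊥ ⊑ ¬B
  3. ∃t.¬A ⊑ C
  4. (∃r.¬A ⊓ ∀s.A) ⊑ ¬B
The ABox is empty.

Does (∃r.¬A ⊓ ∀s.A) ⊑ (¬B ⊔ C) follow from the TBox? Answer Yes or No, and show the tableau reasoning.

Yes

1. (∃r.¬A ⊓ ∀s.A) ⊑ (¬B ⊔ C)  ⇔  ((∃r.¬A ⊓ ∀s.A) ⊓ (B ⊓ ¬C)) unsat w.r.t. T
   all branches close; clash {C, ¬C} at x₀
2. Hence (∃r.¬A ⊓ ∀s.A) ⊑ (¬B ⊔ C): entailed.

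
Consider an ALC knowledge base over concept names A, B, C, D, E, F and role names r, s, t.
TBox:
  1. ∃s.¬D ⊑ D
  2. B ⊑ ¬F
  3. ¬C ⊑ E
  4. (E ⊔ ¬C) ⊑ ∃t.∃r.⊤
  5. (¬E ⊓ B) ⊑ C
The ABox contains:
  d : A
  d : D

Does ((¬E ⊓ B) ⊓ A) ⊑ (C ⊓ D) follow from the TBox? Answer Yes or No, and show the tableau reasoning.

1. ((¬E ⊓ B) ⊓ A) ⊑ (C ⊓ D)  ⇔  (((¬E ⊓ B) ⊓ A) ⊓ (¬C ⊔ ¬D)) unsat w.r.t. T
   apply at x₀: B⊑¬F; (¬E ⊓ B)⊑C
   open: L(x₀) ⊇ {A, B, C, ¬D, ¬E, …}
2. Hence ((¬E ⊓ B) ⊓ A) ⊑ (C ⊓ D): not entailed.

No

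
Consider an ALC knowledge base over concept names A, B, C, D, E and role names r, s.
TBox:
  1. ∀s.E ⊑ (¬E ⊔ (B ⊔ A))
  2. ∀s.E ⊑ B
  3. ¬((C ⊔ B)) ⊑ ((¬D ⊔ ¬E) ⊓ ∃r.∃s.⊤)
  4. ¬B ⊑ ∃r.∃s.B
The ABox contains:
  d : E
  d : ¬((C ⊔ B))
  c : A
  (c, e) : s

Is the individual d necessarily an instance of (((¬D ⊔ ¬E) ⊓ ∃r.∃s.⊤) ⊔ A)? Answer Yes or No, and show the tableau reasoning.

1. d : (((¬D ⊔ ¬E) ⊓ ∃r.∃s.⊤) ⊔ A)?  L(d) = {E, ¬((C ⊔ B))} ∪ {(((D ⊓ E) ⊔ ∀r.∀s.⊥) ⊓ ¬A)}
   clash {A, ¬A} at d — d ∈ (((¬D ⊔ ¬E) ⊓ ∃r.∃s.⊤) ⊔ A)
2. Hence d : (((¬D ⊔ ¬E) ⊓ ∃r.∃s.⊤) ⊔ A): entailed.

Yes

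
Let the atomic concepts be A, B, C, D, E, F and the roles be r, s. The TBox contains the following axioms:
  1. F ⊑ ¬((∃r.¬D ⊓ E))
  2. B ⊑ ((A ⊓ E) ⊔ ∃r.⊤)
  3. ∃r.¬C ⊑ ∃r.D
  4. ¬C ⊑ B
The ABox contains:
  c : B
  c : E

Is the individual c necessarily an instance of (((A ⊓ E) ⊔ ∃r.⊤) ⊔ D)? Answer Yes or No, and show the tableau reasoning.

1. c : (((A ⊓ E) ⊔ ∃r.⊤) ⊔ D)?  L(c) = {B, E} ∪ {(((¬A ⊔ ¬E) ⊓ ∀r.⊥) ⊓ ¬D)}
   clash {E, ¬E} at c — c ∈ (((A ⊓ E) ⊔ ∃r.⊤) ⊔ D)
2. Hence c : (((A ⊓ E) ⊔ ∃r.⊤) ⊔ D): entailed.

Yes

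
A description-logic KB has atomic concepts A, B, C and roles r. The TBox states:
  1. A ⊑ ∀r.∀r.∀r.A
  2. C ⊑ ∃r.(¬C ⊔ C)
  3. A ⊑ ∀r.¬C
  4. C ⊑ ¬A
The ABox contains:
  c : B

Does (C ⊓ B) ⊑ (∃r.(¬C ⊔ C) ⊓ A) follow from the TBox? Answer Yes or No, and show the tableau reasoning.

No

1. (C ⊓ B) ⊑ (∃r.(¬C ⊔ C) ⊓ A)  ⇔  ((C ⊓ B) ⊓ (∀r.(C ⊓ ¬C) ⊔ ¬A)) unsat w.r.t. T
   apply at x₀: C⊑∃r.(¬C ⊔ C); C⊑¬A
   open: L(x₀) ⊇ {B, C, ¬A, ∃r.(¬C ⊔ C)} (+ ∃-successors)
2. Hence (C ⊓ B) ⊑ (∃r.(¬C ⊔ C) ⊓ A): not entailed.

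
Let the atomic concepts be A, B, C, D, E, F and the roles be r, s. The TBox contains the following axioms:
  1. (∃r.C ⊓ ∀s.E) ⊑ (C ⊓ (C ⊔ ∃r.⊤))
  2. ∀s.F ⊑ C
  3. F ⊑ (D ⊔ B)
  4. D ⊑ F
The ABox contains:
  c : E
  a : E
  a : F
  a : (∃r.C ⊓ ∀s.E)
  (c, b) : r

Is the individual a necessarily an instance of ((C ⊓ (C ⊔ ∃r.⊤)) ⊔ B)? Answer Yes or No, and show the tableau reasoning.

Yes

1. a : ((C ⊓ (C ⊔ ∃r.⊤)) ⊔ B)?  L(a) = {E, F, (∃r.C ⊓ ∀s.E)} ∪ {((¬C ⊔ (¬C ⊓ ∀r.⊥)) ⊓ ¬B)}
   clash {B, ¬B} at a — a ∈ ((C ⊓ (C ⊔ ∃r.⊤)) ⊔ B)
2. Hence a : ((C ⊓ (C ⊔ ∃r.⊤)) ⊔ B): entailed.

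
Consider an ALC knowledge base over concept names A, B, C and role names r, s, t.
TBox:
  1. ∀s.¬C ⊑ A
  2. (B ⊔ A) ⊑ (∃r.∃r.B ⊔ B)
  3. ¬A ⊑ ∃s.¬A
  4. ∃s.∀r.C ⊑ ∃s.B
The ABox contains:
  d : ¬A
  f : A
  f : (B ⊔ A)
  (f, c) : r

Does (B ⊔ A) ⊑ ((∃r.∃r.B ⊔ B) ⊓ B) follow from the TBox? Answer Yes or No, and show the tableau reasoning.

1. (B ⊔ A) ⊑ ((∃r.∃r.B ⊔ B) ⊓ B)  ⇔  ((B ⊔ A) ⊓ ((∀r.∀r.¬B ⊓ ¬B) ⊔ ¬B)) unsat w.r.t. T
   apply at x₀: (B ⊔ A)⊑(∃r.∃r.B ⊔ B)
   open: L(x₀) ⊇ {A, ¬B, ∀s.∃r.¬C, ∃r.∃r.B} (+ ∃-successors)
2. Hence (B ⊔ A) ⊑ ((∃r.∃r.B ⊔ B) ⊓ B): not entailed.

No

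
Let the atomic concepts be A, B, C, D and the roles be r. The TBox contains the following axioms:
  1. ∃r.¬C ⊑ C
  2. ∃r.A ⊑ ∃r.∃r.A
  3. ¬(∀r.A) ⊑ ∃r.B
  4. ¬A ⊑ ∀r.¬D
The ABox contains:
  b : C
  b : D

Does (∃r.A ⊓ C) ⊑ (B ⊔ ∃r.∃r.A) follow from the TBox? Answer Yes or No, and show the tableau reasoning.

Yes

1. (∃r.A ⊓ C) ⊑ (B ⊔ ∃r.∃r.A)  ⇔  ((∃r.A ⊓ C) ⊓ (¬B ⊓ ∀r.∀r.¬A)) unsat w.r.t. T
   all branches close; clash {A, ¬A} at an ∃-successor
2. Hence (∃r.A ⊓ C) ⊑ (B ⊔ ∃r.∃r.A): entailed.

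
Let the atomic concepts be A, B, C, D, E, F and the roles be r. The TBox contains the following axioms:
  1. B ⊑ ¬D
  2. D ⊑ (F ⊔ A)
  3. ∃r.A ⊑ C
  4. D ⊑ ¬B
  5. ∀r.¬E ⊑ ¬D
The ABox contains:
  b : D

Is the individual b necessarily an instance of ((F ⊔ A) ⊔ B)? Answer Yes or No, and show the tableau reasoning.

Yes

1. b : ((F ⊔ A) ⊔ B)?  L(b) = {D} ∪ {((¬F ⊓ ¬A) ⊓ ¬B)}
   clash {A, ¬A} at b — b ∈ ((F ⊔ A) ⊔ B)
2. Hence b : ((F ⊔ A) ⊔ B): entailed.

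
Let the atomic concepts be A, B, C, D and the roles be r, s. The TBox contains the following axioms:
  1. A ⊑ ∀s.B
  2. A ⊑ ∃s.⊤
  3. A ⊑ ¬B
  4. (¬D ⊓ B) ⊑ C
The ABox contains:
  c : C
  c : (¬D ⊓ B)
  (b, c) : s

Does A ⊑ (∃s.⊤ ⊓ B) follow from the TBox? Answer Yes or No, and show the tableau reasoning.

1. A ⊑ (∃s.⊤ ⊓ B)  ⇔  (A ⊓ (∀s.⊥ ⊔ ¬B)) unsat w.r.t. T
   apply at x₀: A⊑∀s.B; A⊑∃s.⊤; A⊑¬B
   open: L(x₀) ⊇ {A, ¬B, ∀s.B, ∃s.⊤} (+ ∃-successors)
2. Hence A ⊑ (∃s.⊤ ⊓ B): not entailed.

No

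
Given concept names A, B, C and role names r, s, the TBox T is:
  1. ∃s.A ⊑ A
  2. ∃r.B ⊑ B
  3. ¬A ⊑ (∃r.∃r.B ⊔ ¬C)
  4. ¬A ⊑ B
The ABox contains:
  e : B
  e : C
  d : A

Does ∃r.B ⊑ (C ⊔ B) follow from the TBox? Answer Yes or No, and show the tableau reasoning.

1. ∃r.B ⊑ (C ⊔ B)  ⇔  (∃r.B ⊓ (¬C ⊓ ¬B)) unsat w.r.t. T
   all branches close; clash {B, ¬B} at x₀
2. Hence ∃r.B ⊑ (C ⊔ B): entailed.

Yes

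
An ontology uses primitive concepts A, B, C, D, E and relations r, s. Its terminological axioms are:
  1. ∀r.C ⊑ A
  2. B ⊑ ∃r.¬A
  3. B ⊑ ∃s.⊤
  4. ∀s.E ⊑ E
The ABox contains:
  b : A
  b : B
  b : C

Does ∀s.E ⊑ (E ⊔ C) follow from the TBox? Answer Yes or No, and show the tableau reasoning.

1. ∀s.E ⊑ (E ⊔ C)  ⇔  (∀s.E ⊓ (¬E ⊓ ¬C)) unsat w.r.t. T
   all branches close; clash {E, ¬E} at x₀
2. Hence ∀s.E ⊑ (E ⊔ C): entailed.

Yes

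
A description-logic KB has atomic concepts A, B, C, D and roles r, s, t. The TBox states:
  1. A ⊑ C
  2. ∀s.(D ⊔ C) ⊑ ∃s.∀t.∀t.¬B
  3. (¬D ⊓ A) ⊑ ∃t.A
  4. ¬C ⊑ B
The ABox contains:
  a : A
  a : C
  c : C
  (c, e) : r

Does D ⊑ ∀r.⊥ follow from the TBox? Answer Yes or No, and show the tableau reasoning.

No

1. D ⊑ ∀r.⊥  ⇔  (D ⊓ ∃r.⊤) unsat w.r.t. T
   open: L(x₀) ⊇ {C, D, ∃r.⊤, ∃s.(¬D ⊓ ¬C)} (+ ∃-successors)
2. Hence D ⊑ ∀r.⊥: not entailed.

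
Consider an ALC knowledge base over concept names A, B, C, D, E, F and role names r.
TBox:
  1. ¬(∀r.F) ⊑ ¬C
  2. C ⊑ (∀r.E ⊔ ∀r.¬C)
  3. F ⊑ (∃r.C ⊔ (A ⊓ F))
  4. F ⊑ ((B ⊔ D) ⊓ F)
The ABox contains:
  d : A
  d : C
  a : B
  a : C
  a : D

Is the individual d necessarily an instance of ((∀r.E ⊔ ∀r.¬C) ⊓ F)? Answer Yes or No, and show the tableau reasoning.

1. d : ((∀r.E ⊔ ∀r.¬C) ⊓ F)?  L(d) = {A, C} ∪ {((∃r.¬E ⊓ ∃r.C) ⊔ ¬F)}
   apply at d: C⊑(∀r.E ⊔ ∀r.¬C)
   open: L(d) ⊇ {A, C, ¬F, ∀r.E, ∀r.F} — d ∉ ((∀r.E ⊔ ∀r.¬C) ⊓ F) possible
2. Hence d : ((∀r.E ⊔ ∀r.¬C) ⊓ F): not entailed.

No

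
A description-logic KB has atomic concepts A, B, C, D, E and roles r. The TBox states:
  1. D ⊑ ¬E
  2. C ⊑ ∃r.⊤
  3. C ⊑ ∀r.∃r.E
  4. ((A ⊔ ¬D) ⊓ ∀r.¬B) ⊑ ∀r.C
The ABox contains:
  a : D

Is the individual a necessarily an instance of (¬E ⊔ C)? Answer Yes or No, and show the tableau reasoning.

Yes

1. a : (¬E ⊔ C)?  L(a) = {D} ∪ {(E ⊓ ¬C)}
   clash {E, ¬E} at a — a ∈ (¬E ⊔ C)
2. Hence a : (¬E ⊔ C): entailed.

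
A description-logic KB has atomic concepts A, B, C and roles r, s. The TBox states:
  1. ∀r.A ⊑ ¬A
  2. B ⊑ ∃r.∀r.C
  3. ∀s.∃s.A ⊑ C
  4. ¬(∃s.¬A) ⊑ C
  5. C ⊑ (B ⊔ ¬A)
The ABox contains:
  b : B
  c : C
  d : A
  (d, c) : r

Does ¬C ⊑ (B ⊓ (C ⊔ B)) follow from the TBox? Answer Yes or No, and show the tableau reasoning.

No

1. ¬C ⊑ (B ⊓ (C ⊔ B))  ⇔  (¬C ⊓ (¬B ⊔ (¬C ⊓ ¬B))) unsat w.r.t. T
   open: L(x₀) ⊇ {¬B, ¬C, ∃r.¬A, ∃s.¬A, ∃s.∀s.¬A} (+ ∃-successors)
2. Hence ¬C ⊑ (B ⊓ (C ⊔ B)): not entailed.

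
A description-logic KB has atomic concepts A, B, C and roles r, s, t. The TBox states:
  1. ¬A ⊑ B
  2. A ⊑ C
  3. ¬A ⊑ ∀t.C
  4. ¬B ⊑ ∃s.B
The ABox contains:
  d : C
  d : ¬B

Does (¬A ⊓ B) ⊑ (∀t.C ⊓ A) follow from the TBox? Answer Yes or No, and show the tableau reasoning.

No

1. (¬A ⊓ B) ⊑ (∀t.C ⊓ A)  ⇔  ((¬A ⊓ B) ⊓ (∃t.¬C ⊔ ¬A)) unsat w.r.t. T
   apply at x₀: ¬A⊑∀t.C
   open: L(x₀) ⊇ {B, ¬A, ∀t.C}
2. Hence (¬A ⊓ B) ⊑ (∀t.C ⊓ A): not entailed.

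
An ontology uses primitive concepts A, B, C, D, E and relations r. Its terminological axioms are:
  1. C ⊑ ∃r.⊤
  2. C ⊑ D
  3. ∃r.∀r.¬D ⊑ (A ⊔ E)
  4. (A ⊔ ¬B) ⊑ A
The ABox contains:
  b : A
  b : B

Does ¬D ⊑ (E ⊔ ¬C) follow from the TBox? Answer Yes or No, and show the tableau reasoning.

1. ¬D ⊑ (E ⊔ ¬C)  ⇔  (¬D ⊓ (¬E ⊓ C)) unsat w.r.t. T
   all branches close; clash {D, ¬D} at x₀
2. Hence ¬D ⊑ (E ⊔ ¬C): entailed.

Yes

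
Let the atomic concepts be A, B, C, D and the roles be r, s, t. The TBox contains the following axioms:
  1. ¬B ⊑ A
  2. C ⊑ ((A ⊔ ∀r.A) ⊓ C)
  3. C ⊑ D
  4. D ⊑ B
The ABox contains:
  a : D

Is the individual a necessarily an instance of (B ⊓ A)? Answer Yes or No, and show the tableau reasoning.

No

1. a : (B ⊓ A)?  L(a) = {D} ∪ {(¬B ⊔ ¬A)}
   apply at a: D⊑B
   open: L(a) ⊇ {B, D, ¬A, ¬C} — a ∉ (B ⊓ A) possible
2. Hence a : (B ⊓ A): not entailed.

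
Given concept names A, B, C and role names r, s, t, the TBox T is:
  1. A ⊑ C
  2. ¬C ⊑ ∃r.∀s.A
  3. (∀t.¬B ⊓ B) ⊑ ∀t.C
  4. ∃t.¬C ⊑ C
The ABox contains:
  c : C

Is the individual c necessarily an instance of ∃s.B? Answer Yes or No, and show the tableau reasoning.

1. c : ∃s.B?  L(c) = {C} ∪ {∀s.¬B}
   open: L(c) ⊇ {C, ∀s.¬B, ∃t.B} (+ ∃-successors) — c ∉ ∃s.B possible
2. Hence c : ∃s.B: not entailed.

No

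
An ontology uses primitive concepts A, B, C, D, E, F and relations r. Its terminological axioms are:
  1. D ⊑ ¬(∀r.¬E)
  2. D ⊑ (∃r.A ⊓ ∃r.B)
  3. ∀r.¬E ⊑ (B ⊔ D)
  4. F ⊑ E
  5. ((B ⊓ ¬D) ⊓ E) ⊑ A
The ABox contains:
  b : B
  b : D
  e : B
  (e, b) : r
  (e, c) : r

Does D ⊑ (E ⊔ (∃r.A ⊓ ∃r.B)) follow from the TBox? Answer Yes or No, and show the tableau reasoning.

1. D ⊑ (E ⊔ (∃r.A ⊓ ∃r.B))  ⇔  (D ⊓ (¬E ⊓ (∀r.¬A ⊔ ∀r.¬B))) unsat w.r.t. T
   all branches close; clash {E, ¬E} at x₀
2. Hence D ⊑ (E ⊔ (∃r.A ⊓ ∃r.B)): entailed.

Yes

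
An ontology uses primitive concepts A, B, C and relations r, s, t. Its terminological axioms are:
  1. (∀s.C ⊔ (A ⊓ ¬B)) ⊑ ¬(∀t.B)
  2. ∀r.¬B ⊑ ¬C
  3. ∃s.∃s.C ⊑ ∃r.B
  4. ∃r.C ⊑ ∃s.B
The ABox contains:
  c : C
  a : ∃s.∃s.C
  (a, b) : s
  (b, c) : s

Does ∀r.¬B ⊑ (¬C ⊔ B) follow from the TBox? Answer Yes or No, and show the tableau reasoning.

1. ∀r.¬B ⊑ (¬C ⊔ B)  ⇔  (∀r.¬B ⊓ (C ⊓ ¬B)) unsat w.r.t. T
   all branches close; clash {C, ¬C} at x₀
2. Hence ∀r.¬B ⊑ (¬C ⊔ B): entailed.

Yes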